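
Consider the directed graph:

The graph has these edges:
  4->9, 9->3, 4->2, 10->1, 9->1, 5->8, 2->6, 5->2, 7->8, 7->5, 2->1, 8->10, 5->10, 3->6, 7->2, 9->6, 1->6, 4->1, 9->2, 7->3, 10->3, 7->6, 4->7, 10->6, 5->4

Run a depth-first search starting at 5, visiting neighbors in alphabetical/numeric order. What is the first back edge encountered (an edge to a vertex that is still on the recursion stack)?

DFS from 5 (visiting neighbors in alphabetical/numeric order); mark gray on enter, black on exit:
5 gray
  2 gray
    1 gray
      6 gray
      6 black
    1 black
    2→6: 6 black — skip
  2 black
  4 gray
    4→1: 1 black — skip
    4→2: 2 black — skip
    7 gray
      7→2: 2 black — skip
      3 gray
        3→6: 6 black — skip
      3 black
      7→5: 5 is gray → back edge
First back edge: 7 → 5.

7→5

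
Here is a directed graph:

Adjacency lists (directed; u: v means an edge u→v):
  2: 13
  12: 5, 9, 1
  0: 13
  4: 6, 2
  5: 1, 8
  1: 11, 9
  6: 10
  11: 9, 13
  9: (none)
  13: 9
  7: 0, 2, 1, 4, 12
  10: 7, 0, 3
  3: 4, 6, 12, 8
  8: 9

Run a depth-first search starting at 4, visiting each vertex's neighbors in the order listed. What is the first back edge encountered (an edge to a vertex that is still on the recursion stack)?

DFS from 4 (visiting each vertex's neighbors in the order listed); mark gray on enter, black on exit:
4 gray
  6 gray
    10 gray
      7 gray
        0 gray
          13 gray
            9 gray
            9 black
          13 black
        0 black
        2 gray
          2→13: 13 black — skip
        2 black
        1 gray
          11 gray
            11→9: 9 black — skip
            11→13: 13 black — skip
          11 black
          1→9: 9 black — skip
        1 black
        7→4: 4 is gray → back edge
First back edge: 7 → 4.

7→4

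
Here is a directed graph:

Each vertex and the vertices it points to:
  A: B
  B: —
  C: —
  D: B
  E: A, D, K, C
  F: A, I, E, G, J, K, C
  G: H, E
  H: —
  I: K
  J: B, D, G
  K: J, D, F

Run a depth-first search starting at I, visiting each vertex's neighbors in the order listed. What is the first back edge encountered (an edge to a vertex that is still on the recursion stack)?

DFS from I (visiting each vertex's neighbors in the order listed); mark gray on enter, black on exit:
I gray
  K gray
    J gray
      B gray
      B black
      D gray
        D→B: B black — skip
      D black
      G gray
        H gray
        H black
        E gray
          A gray
            A→B: B black — skip
          A black
          E→D: D black — skip
          E→K: K is gray → back edge
First back edge: E → K.

E->K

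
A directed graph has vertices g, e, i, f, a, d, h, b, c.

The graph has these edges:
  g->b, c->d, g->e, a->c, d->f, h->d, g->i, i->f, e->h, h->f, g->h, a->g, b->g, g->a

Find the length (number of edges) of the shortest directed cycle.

For each vertex v, BFS finds the shortest path from v back to v.
The shortest such closed walk is b → g → b, length 2.

2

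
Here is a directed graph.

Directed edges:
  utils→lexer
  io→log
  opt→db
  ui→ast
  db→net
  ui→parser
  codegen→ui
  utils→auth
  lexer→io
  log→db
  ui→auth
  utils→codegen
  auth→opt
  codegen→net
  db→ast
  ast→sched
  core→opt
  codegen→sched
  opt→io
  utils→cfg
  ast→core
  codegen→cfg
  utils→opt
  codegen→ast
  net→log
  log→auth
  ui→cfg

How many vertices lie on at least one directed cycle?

8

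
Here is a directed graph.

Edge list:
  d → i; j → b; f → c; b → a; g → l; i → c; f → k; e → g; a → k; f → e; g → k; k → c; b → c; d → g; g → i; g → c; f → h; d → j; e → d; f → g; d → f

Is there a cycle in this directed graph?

Yes

DFS with white/gray/black marking, starting from g:
g gray
  k gray
    c gray
    c black
  k black
  i gray
    i→c: c black — skip
  i black
  g→c: c black — skip
  l gray
  l black
g black
a gray
  a→k: k black — skip
a black
b gray
  b→a: a black — skip
  b→c: c black — skip
b black
d gray
  j gray
    j→b: b black — skip
  j black
  d→g: g black — skip
  d→i: i black — skip
  f gray
    f→g: g black — skip
    e gray
      e→g: g black — skip
      e→d: d is gray → back edge
Back edge found, so a cycle exists: d → f → e → d.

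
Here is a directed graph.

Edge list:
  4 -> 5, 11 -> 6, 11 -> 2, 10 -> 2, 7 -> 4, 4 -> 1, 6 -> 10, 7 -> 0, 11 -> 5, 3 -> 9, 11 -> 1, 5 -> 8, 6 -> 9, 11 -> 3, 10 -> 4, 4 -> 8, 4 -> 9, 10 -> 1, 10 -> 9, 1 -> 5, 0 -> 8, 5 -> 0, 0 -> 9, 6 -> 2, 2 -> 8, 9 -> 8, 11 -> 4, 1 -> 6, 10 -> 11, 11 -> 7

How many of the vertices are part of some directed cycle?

A vertex is on a directed cycle iff it belongs to a strongly connected component of size ≥ 2 (or has a self-loop).
The vertices on cycles are {1, 4, 6, 7, 10, 11} — 6 in total.

6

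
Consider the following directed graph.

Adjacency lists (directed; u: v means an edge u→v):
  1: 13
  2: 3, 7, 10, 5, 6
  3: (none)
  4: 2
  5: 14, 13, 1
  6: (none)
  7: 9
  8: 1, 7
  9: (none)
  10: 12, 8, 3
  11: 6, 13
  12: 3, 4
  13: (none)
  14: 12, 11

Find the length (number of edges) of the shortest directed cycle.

4

For each vertex v, BFS finds the shortest path from v back to v.
The shortest such closed walk is 2 → 10 → 12 → 4 → 2, length 4.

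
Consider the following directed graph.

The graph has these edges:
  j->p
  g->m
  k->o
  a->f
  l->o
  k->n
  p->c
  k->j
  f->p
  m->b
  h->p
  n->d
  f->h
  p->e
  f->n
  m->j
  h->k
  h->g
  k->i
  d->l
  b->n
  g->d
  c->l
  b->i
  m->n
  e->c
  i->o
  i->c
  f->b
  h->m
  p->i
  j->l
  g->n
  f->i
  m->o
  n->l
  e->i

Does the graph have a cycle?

No

DFS with white/gray/black marking, starting from f:
f gray
  i gray
    c gray
      l gray
        o gray
        o black
      l black
    c black
    i→o: o black — skip
  i black
  b gray
    b→i: i black — skip
    n gray
      d gray
        d→l: l black — skip
      d black
      n→l: l black — skip
    n black
  b black
  p gray
    p→c: c black — skip
    p→i: i black — skip
    e gray
      e→c: c black — skip
      e→i: i black — skip
    e black
  p black
  h gray
    g gray
      m gray
        m→b: b black — skip
        m→o: o black — skip
        j gray
          j→l: l black — skip
          j→p: p black — skip
        j black
        m→n: n black — skip
      m black
      g→n: n black — skip
      g→d: d black — skip
    g black
    h→p: p black — skip
    k gray
      k→n: n black — skip
      k→j: j black — skip
      k→o: o black — skip
      k→i: i black — skip
    k black
    h→m: m black — skip
  h black
  f→n: n black — skip
f black
a gray
  a→f: f black — skip
a black
Every edge goes to a white or black vertex — no back edge, so the graph is acyclic.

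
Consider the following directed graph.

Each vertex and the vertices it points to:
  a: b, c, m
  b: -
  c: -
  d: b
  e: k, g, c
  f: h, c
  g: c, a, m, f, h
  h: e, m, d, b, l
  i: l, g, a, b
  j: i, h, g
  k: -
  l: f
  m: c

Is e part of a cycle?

Yes

e is on a cycle iff e can reach itself via ≥1 edge.
e → g → h → e — yes.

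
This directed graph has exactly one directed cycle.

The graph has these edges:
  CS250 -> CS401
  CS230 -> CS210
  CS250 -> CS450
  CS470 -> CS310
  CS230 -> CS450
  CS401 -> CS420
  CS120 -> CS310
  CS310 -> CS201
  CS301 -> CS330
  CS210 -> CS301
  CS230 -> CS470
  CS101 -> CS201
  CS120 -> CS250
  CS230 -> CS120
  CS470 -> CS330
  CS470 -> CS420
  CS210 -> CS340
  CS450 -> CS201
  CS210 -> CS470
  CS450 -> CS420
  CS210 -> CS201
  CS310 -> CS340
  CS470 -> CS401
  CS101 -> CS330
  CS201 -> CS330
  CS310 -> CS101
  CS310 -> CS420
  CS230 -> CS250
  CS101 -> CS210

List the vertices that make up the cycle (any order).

CS101, CS210, CS310, CS470

DFS with gray/black marking from CS210:
CS210 gray
  CS301 gray
    CS330 gray
    CS330 black
  CS301 black
  CS470 gray
    CS401 gray
      CS420 gray
      CS420 black
    CS401 black
    CS310 gray
      CS101 gray
        CS201 gray
          CS201→CS330: CS330 black — skip
        CS201 black
        CS101→CS330: CS330 black — skip
        CS101→CS210: CS210 is gray → back edge
Back edge closes the cycle CS210 → CS470 → CS310 → CS101 → CS210; its vertices are {CS101, CS210, CS310, CS470}.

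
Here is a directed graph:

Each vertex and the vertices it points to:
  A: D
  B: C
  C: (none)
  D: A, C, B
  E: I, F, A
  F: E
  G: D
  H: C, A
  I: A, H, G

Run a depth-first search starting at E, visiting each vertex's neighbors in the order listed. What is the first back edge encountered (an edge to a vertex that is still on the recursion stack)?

D→A

DFS from E (visiting each vertex's neighbors in the order listed); mark gray on enter, black on exit:
E gray
  I gray
    A gray
      D gray
        D→A: A is gray → back edge
First back edge: D → A.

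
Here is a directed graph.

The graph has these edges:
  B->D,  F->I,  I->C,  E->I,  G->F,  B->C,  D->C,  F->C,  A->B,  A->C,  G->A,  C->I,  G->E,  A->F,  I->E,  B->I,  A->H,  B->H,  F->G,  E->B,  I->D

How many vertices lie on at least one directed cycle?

A vertex is on a directed cycle iff it belongs to a strongly connected component of size ≥ 2 (or has a self-loop).
The vertices on cycles are {A, B, C, D, E, F, G, I} — 8 in total.

8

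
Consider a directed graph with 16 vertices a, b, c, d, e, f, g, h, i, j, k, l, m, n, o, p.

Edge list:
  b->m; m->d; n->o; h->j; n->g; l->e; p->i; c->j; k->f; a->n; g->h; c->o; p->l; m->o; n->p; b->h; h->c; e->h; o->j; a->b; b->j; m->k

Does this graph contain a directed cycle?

DFS with white/gray/black marking, starting from a:
a gray
  n gray
    g gray
      h gray
        c gray
          o gray
            j gray
            j black
          o black
          c→j: j black — skip
        c black
        h→j: j black — skip
      h black
    g black
    p gray
      l gray
        e gray
          e→h: h black — skip
        e black
      l black
      i gray
      i black
    p black
    n→o: o black — skip
  n black
  b gray
    b→j: j black — skip
    m gray
      m→o: o black — skip
      k gray
        f gray
        f black
      k black
      d gray
      d black
    m black
    b→h: h black — skip
  b black
a black
Every edge goes to a white or black vertex — no back edge, so the graph is acyclic.

No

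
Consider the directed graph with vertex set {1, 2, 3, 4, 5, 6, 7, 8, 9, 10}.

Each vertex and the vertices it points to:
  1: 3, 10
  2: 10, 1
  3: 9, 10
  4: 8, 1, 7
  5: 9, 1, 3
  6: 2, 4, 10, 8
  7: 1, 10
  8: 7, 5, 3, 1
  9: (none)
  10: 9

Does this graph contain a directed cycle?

DFS with white/gray/black marking, starting from 3:
3 gray
  9 gray
  9 black
  10 gray
    10→9: 9 black — skip
  10 black
3 black
1 gray
  1→3: 3 black — skip
  1→10: 10 black — skip
1 black
2 gray
  2→10: 10 black — skip
  2→1: 1 black — skip
2 black
4 gray
  8 gray
    7 gray
      7→1: 1 black — skip
      7→10: 10 black — skip
    7 black
    5 gray
      5→9: 9 black — skip
      5→1: 1 black — skip
      5→3: 3 black — skip
    5 black
    8→3: 3 black — skip
    8→1: 1 black — skip
  8 black
  4→1: 1 black — skip
  4→7: 7 black — skip
4 black
6 gray
  6→2: 2 black — skip
  6→4: 4 black — skip
  6→10: 10 black — skip
  6→8: 8 black — skip
6 black
Every edge goes to a white or black vertex — no back edge, so the graph is acyclic.

No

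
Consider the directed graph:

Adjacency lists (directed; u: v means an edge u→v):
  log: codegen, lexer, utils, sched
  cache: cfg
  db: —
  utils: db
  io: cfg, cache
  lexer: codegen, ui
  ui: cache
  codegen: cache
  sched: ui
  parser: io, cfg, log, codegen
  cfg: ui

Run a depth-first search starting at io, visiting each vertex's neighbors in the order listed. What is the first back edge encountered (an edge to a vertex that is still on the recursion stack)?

cache→cfg

DFS from io (visiting each vertex's neighbors in the order listed); mark gray on enter, black on exit:
io gray
  cfg gray
    ui gray
      cache gray
        cache→cfg: cfg is gray → back edge
First back edge: cache → cfg.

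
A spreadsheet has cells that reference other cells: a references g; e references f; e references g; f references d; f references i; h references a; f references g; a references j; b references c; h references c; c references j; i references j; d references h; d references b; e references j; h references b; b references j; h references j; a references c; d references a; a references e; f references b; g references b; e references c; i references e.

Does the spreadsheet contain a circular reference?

DFS with white/gray/black marking, starting from f:
f gray
  g gray
    b gray
      c gray
        j gray
        j black
      c black
      b→j: j black — skip
    b black
  g black
  f→b: b black — skip
  d gray
    d→b: b black — skip
    a gray
      a→g: g black — skip
      a→j: j black — skip
      e gray
        e→g: g black — skip
        e→c: c black — skip
        e→j: j black — skip
        e→f: f is gray → back edge
Back edge found, so a cycle exists: f → d → a → e → f.

Yes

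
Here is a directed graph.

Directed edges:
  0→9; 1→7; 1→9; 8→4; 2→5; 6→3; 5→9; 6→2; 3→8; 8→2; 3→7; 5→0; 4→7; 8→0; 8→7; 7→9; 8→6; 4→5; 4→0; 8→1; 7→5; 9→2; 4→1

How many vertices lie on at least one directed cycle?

7

A vertex is on a directed cycle iff it belongs to a strongly connected component of size ≥ 2 (or has a self-loop).
The vertices on cycles are {0, 2, 3, 5, 6, 8, 9} — 7 in total.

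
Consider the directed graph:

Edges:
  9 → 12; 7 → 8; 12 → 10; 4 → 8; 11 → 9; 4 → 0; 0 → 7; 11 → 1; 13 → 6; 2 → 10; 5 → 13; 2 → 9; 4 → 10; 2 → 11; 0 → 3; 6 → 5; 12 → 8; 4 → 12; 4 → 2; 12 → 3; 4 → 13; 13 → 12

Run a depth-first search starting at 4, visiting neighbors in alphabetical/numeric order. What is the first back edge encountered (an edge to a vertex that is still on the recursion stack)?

5->13

DFS from 4 (visiting neighbors in alphabetical/numeric order); mark gray on enter, black on exit:
4 gray
  0 gray
    3 gray
    3 black
    7 gray
      8 gray
      8 black
    7 black
  0 black
  2 gray
    9 gray
      12 gray
        12→3: 3 black — skip
        12→8: 8 black — skip
        10 gray
        10 black
      12 black
    9 black
    2→10: 10 black — skip
    11 gray
      1 gray
      1 black
      11→9: 9 black — skip
    11 black
  2 black
  4→8: 8 black — skip
  4→10: 10 black — skip
  4→12: 12 black — skip
  13 gray
    6 gray
      5 gray
        5→13: 13 is gray → back edge
First back edge: 5 → 13.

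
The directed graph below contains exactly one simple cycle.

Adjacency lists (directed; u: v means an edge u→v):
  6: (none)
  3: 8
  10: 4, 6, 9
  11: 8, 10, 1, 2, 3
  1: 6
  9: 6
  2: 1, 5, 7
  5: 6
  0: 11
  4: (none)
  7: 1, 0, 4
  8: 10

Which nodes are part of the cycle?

DFS with gray/black marking from 11:
11 gray
  8 gray
    10 gray
      4 gray
      4 black
      6 gray
      6 black
      9 gray
        9→6: 6 black — skip
      9 black
    10 black
  8 black
  11→10: 10 black — skip
  1 gray
    1→6: 6 black — skip
  1 black
  2 gray
    2→1: 1 black — skip
    5 gray
      5→6: 6 black — skip
    5 black
    7 gray
      7→1: 1 black — skip
      0 gray
        0→11: 11 is gray → back edge
Back edge closes the cycle 11 → 2 → 7 → 0 → 11; its vertices are {0, 2, 7, 11}.

0, 2, 7, 11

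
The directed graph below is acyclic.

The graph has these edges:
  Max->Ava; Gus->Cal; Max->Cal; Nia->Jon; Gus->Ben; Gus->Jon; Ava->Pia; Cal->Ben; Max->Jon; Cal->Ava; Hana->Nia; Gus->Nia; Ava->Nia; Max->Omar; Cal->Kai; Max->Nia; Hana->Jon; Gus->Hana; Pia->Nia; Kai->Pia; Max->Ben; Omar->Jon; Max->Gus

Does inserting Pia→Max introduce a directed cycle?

Adding Pia→Max creates a cycle iff Max can already reach Pia.
Path from Max: Max → Ava → Pia.
So Max → … → Pia → Max is a cycle.

Yes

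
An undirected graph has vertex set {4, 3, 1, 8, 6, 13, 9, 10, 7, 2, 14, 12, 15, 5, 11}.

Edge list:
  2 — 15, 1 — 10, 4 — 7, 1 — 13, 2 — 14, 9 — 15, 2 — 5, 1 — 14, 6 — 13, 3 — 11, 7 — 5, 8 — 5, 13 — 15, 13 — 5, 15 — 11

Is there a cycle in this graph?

DFS, tracking each vertex's parent; an edge to a visited non-parent vertex closes a cycle.
Start from 2:
visit 2 (parent –)
  visit 14 (parent 2)
    visit 1 (parent 14)
      visit 10 (parent 1)
        10–1: parent, skip
      visit 13 (parent 1)
        visit 6 (parent 13)
          6–13: parent, skip
        visit 15 (parent 13)
          visit 11 (parent 15)
            visit 3 (parent 11)
              3–11: parent, skip
            11–15: parent, skip
          15–13: parent, skip
          visit 9 (parent 15)
            9–15: parent, skip
          15–2: 2 visited and ≠ parent → cycle
Cycle: 2 – 14 – 1 – 13 – 15 – 2.

Yes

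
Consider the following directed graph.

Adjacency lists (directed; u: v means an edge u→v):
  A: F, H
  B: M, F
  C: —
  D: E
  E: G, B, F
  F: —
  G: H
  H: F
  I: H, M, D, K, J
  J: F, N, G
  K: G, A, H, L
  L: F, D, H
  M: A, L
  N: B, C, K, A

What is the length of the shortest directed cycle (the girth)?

For each vertex v, BFS finds the shortest path from v back to v.
The shortest such closed walk is D → E → B → M → L → D, length 5.

5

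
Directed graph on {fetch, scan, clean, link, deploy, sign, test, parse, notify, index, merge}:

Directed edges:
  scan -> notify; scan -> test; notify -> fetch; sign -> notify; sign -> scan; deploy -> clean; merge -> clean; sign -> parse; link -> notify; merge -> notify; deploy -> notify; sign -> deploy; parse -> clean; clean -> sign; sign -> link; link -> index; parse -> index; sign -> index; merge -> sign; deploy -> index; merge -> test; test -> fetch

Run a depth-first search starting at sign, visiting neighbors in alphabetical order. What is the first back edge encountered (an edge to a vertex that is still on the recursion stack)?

clean→sign

DFS from sign (visiting neighbors in alphabetical order); mark gray on enter, black on exit:
sign gray
  deploy gray
    clean gray
      clean→sign: sign is gray → back edge
First back edge: clean → sign.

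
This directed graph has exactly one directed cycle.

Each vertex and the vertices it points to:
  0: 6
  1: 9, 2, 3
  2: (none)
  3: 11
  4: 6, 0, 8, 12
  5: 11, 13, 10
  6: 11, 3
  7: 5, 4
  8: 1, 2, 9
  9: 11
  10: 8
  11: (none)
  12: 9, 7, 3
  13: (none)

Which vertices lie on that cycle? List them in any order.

4, 7, 12

DFS with gray/black marking from 4:
4 gray
  6 gray
    11 gray
    11 black
    3 gray
      3→11: 11 black — skip
    3 black
  6 black
  0 gray
    0→6: 6 black — skip
  0 black
  8 gray
    1 gray
      9 gray
        9→11: 11 black — skip
      9 black
      2 gray
      2 black
      1→3: 3 black — skip
    1 black
    8→2: 2 black — skip
    8→9: 9 black — skip
  8 black
  12 gray
    12→9: 9 black — skip
    7 gray
      5 gray
        5→11: 11 black — skip
        13 gray
        13 black
        10 gray
          10→8: 8 black — skip
        10 black
      5 black
      7→4: 4 is gray → back edge
Back edge closes the cycle 4 → 12 → 7 → 4; its vertices are {4, 7, 12}.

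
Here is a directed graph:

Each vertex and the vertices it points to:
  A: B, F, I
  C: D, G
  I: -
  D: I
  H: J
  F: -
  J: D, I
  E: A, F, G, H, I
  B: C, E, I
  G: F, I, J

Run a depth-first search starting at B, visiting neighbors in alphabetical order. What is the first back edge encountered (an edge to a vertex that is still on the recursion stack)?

DFS from B (visiting neighbors in alphabetical order); mark gray on enter, black on exit:
B gray
  C gray
    D gray
      I gray
      I black
    D black
    G gray
      F gray
      F black
      G→I: I black — skip
      J gray
        J→D: D black — skip
        J→I: I black — skip
      J black
    G black
  C black
  E gray
    A gray
      A→B: B is gray → back edge
First back edge: A → B.

A->B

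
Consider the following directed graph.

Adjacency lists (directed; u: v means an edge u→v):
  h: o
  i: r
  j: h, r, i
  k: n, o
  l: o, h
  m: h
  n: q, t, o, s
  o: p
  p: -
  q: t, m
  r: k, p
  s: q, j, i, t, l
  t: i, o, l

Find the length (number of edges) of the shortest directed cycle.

5

For each vertex v, BFS finds the shortest path from v back to v.
The shortest such closed walk is n → t → i → r → k → n, length 5.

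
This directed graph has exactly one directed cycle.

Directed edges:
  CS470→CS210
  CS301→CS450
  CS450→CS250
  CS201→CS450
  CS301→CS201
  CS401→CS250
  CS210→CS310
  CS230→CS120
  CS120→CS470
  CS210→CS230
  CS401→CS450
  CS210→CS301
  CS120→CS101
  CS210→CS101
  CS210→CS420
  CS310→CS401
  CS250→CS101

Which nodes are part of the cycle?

DFS with gray/black marking from CS210:
CS210 gray
  CS310 gray
    CS401 gray
      CS450 gray
        CS250 gray
          CS101 gray
          CS101 black
        CS250 black
      CS450 black
      CS401→CS250: CS250 black — skip
    CS401 black
  CS310 black
  CS420 gray
  CS420 black
  CS301 gray
    CS301→CS450: CS450 black — skip
    CS201 gray
      CS201→CS450: CS450 black — skip
    CS201 black
  CS301 black
  CS230 gray
    CS120 gray
      CS120→CS101: CS101 black — skip
      CS470 gray
        CS470→CS210: CS210 is gray → back edge
Back edge closes the cycle CS210 → CS230 → CS120 → CS470 → CS210; its vertices are {CS120, CS210, CS230, CS470}.

CS120, CS210, CS230, CS470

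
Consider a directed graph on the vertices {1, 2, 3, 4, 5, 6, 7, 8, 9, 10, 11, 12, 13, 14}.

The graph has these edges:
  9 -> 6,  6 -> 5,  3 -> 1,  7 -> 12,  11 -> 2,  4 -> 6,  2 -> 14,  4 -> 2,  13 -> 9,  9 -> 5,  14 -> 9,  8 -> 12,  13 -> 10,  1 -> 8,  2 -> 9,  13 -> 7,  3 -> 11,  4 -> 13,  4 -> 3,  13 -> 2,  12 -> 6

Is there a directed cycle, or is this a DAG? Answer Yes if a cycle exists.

DFS with white/gray/black marking, starting from 7:
7 gray
  12 gray
    6 gray
      5 gray
      5 black
    6 black
  12 black
7 black
1 gray
  8 gray
    8→12: 12 black — skip
  8 black
1 black
2 gray
  9 gray
    9→6: 6 black — skip
    9→5: 5 black — skip
  9 black
  14 gray
    14→9: 9 black — skip
  14 black
2 black
3 gray
  3→1: 1 black — skip
  11 gray
    11→2: 2 black — skip
  11 black
3 black
4 gray
  4→6: 6 black — skip
  4→3: 3 black — skip
  13 gray
    13→7: 7 black — skip
    13→2: 2 black — skip
    13→9: 9 black — skip
    10 gray
    10 black
  13 black
  4→2: 2 black — skip
4 black
Every edge goes to a white or black vertex — no back edge, so the graph is acyclic.

No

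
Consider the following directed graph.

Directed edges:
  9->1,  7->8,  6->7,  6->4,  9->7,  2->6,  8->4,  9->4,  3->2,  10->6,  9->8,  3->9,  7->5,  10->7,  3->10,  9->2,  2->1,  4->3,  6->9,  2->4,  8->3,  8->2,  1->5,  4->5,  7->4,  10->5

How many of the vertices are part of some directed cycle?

8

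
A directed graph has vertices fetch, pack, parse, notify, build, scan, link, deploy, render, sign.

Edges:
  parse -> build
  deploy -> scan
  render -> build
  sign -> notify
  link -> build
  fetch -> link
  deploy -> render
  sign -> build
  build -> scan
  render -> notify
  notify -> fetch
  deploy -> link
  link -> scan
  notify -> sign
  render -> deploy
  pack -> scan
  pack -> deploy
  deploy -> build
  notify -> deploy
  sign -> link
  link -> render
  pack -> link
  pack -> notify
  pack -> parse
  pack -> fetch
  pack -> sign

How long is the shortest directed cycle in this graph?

For each vertex v, BFS finds the shortest path from v back to v.
The shortest such closed walk is notify → sign → notify, length 2.

2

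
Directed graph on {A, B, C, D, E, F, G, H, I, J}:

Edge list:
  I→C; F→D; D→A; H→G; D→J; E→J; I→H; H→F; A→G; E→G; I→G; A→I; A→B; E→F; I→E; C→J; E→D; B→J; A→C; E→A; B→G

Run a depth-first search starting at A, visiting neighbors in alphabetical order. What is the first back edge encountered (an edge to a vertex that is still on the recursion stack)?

DFS from A (visiting neighbors in alphabetical order); mark gray on enter, black on exit:
A gray
  B gray
    G gray
    G black
    J gray
    J black
  B black
  C gray
    C→J: J black — skip
  C black
  A→G: G black — skip
  I gray
    I→C: C black — skip
    E gray
      E→A: A is gray → back edge
First back edge: E → A.

E->A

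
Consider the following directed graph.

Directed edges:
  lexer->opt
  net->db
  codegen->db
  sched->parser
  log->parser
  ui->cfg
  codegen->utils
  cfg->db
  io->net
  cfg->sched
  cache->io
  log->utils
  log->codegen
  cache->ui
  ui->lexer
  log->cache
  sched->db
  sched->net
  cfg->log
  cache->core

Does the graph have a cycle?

Yes

DFS with white/gray/black marking, starting from io:
io gray
  net gray
    db gray
    db black
  net black
io black
opt gray
opt black
cache gray
  ui gray
    cfg gray
      log gray
        utils gray
        utils black
        parser gray
        parser black
        codegen gray
          codegen→db: db black — skip
          codegen→utils: utils black — skip
        codegen black
        log→cache: cache is gray → back edge
Back edge found, so a cycle exists: cache → ui → cfg → log → cache.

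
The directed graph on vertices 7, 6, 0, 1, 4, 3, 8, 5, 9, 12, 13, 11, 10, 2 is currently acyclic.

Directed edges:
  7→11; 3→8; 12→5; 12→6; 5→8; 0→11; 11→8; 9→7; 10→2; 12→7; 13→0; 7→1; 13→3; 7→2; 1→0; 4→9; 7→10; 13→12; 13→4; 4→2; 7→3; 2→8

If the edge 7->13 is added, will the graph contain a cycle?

Yes

Adding 7→13 creates a cycle iff 13 can already reach 7.
Path from 13: 13 → 12 → 7.
So 13 → … → 7 → 13 is a cycle.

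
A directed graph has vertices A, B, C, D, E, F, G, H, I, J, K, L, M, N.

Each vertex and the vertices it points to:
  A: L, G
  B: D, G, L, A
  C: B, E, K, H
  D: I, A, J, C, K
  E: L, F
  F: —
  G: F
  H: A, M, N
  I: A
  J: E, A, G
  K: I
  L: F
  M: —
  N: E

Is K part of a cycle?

No

K lies on a cycle iff there is a path from K back to itself.
Exploring from K, it never reaches itself; equivalently, its strongly connected component is a singleton.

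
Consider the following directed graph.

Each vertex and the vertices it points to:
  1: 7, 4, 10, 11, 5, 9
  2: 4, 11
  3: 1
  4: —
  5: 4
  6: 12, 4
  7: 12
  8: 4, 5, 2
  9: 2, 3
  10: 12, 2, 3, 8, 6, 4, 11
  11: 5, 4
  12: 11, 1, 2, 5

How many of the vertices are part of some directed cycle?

7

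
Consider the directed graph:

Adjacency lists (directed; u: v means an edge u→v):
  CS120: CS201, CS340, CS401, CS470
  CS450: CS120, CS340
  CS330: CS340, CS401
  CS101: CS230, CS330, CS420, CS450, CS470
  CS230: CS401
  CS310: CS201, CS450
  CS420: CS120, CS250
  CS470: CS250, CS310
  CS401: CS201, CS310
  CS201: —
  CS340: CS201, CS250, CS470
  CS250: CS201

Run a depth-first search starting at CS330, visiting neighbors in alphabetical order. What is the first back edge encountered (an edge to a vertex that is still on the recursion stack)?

CS120→CS340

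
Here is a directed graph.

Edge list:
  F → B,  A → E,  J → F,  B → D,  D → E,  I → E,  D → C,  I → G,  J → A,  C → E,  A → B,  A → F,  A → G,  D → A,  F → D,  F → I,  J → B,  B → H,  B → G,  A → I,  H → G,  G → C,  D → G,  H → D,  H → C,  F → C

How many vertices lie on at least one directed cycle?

5

A vertex is on a directed cycle iff it belongs to a strongly connected component of size ≥ 2 (or has a self-loop).
The vertices on cycles are {A, B, D, F, H} — 5 in total.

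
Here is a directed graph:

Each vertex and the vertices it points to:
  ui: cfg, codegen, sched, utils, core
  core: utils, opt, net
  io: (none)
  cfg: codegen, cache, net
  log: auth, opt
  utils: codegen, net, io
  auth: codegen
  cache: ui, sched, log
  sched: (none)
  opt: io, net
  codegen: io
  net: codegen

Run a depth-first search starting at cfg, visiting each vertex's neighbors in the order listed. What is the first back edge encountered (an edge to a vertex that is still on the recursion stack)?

ui->cfg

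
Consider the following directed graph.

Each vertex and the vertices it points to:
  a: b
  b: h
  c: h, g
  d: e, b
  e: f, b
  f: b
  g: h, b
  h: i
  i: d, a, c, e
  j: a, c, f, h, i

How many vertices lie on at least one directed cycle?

9

A vertex is on a directed cycle iff it belongs to a strongly connected component of size ≥ 2 (or has a self-loop).
The vertices on cycles are {a, b, c, d, e, f, g, h, i} — 9 in total.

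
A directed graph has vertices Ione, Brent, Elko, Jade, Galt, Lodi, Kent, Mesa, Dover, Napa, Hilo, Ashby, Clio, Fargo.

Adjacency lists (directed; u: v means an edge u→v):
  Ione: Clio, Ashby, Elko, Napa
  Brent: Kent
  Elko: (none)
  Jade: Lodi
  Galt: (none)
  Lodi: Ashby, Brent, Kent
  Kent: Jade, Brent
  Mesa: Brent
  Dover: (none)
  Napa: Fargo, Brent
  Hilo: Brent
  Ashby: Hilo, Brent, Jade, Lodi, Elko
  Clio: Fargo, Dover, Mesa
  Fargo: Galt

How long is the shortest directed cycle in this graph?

2

For each vertex v, BFS finds the shortest path from v back to v.
The shortest such closed walk is Ashby → Lodi → Ashby, length 2.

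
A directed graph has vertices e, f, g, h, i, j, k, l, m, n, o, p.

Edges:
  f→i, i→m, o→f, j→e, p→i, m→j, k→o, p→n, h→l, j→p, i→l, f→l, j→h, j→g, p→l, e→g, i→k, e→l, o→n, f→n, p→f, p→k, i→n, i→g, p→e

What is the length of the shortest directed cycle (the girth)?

For each vertex v, BFS finds the shortest path from v back to v.
The shortest such closed walk is j → p → i → m → j, length 4.

4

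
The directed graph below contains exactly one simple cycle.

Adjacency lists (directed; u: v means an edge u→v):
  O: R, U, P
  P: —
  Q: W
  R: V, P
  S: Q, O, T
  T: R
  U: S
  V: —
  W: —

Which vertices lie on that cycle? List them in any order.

O, S, U

DFS with gray/black marking from S:
S gray
  Q gray
    W gray
    W black
  Q black
  O gray
    R gray
      V gray
      V black
      P gray
      P black
    R black
    U gray
      U→S: S is gray → back edge
Back edge closes the cycle S → O → U → S; its vertices are {O, S, U}.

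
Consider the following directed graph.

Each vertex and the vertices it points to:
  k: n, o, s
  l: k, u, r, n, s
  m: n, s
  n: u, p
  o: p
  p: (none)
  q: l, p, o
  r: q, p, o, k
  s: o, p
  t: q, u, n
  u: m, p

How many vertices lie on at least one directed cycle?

6

A vertex is on a directed cycle iff it belongs to a strongly connected component of size ≥ 2 (or has a self-loop).
The vertices on cycles are {l, m, n, q, r, u} — 6 in total.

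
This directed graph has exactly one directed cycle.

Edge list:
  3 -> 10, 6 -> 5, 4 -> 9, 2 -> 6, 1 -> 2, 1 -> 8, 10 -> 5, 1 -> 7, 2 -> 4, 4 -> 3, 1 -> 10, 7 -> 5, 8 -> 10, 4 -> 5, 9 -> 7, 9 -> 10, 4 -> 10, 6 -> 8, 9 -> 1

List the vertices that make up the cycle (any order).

1, 2, 4, 9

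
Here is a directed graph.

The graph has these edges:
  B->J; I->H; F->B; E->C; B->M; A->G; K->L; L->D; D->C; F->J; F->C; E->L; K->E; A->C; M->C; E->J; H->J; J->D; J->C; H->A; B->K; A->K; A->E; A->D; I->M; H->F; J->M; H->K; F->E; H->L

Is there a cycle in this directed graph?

No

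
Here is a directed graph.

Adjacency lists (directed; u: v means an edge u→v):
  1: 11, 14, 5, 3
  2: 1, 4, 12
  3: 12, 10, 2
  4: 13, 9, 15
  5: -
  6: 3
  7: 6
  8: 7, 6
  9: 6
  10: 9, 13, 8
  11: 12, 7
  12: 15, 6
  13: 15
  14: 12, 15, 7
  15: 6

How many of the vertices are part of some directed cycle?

A vertex is on a directed cycle iff it belongs to a strongly connected component of size ≥ 2 (or has a self-loop).
The vertices on cycles are {1, 2, 3, 4, 6, 7, 8, 9, 10, 11, 12, 13, 14, 15} — 14 in total.

14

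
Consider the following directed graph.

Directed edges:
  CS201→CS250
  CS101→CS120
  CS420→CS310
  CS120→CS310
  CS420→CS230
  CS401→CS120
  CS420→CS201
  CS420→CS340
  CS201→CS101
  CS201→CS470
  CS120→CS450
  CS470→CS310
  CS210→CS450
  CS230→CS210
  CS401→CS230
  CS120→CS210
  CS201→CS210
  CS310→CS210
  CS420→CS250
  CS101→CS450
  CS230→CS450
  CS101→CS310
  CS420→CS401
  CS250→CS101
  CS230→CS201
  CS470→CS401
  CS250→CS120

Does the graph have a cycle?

Yes

DFS with white/gray/black marking, starting from CS340:
CS340 gray
CS340 black
CS250 gray
  CS101 gray
    CS450 gray
    CS450 black
    CS310 gray
      CS210 gray
        CS210→CS450: CS450 black — skip
      CS210 black
    CS310 black
    CS120 gray
      CS120→CS210: CS210 black — skip
      CS120→CS450: CS450 black — skip
      CS120→CS310: CS310 black — skip
    CS120 black
  CS101 black
  CS250→CS120: CS120 black — skip
CS250 black
CS401 gray
  CS230 gray
    CS201 gray
      CS201→CS250: CS250 black — skip
      CS201→CS210: CS210 black — skip
      CS470 gray
        CS470→CS310: CS310 black — skip
        CS470→CS401: CS401 is gray → back edge
Back edge found, so a cycle exists: CS401 → CS230 → CS201 → CS470 → CS401.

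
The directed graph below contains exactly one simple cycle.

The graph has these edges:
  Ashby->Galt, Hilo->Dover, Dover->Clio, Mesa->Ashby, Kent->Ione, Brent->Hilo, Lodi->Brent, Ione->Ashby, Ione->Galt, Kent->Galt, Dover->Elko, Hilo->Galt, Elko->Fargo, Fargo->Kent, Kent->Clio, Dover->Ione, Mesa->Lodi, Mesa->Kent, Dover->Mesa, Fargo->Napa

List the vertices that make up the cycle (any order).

DFS with gray/black marking from Dover:
Dover gray
  Clio gray
  Clio black
  Ione gray
    Ashby gray
      Galt gray
      Galt black
    Ashby black
    Ione→Galt: Galt black — skip
  Ione black
  Elko gray
    Fargo gray
      Kent gray
        Kent→Ione: Ione black — skip
        Kent→Galt: Galt black — skip
        Kent→Clio: Clio black — skip
      Kent black
      Napa gray
      Napa black
    Fargo black
  Elko black
  Mesa gray
    Lodi gray
      Brent gray
        Hilo gray
          Hilo→Galt: Galt black — skip
          Hilo→Dover: Dover is gray → back edge
Back edge closes the cycle Dover → Mesa → Lodi → Brent → Hilo → Dover; its vertices are {Hilo, Lodi, Mesa, Brent, Dover}.

Hilo, Lodi, Mesa, Brent, Dover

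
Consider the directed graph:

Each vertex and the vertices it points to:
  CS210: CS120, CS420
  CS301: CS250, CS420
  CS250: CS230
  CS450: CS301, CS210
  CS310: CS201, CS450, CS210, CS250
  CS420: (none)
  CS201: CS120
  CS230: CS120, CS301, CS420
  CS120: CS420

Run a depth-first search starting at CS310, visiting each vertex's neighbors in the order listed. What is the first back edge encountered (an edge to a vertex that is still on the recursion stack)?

CS230→CS301

DFS from CS310 (visiting each vertex's neighbors in the order listed); mark gray on enter, black on exit:
CS310 gray
  CS201 gray
    CS120 gray
      CS420 gray
      CS420 black
    CS120 black
  CS201 black
  CS450 gray
    CS301 gray
      CS250 gray
        CS230 gray
          CS230→CS120: CS120 black — skip
          CS230→CS301: CS301 is gray → back edge
First back edge: CS230 → CS301.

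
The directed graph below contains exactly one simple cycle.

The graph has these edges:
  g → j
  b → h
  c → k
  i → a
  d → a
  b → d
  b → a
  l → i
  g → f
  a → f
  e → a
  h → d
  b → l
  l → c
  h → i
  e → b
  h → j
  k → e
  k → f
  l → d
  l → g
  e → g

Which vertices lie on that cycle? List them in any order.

b, c, e, k, l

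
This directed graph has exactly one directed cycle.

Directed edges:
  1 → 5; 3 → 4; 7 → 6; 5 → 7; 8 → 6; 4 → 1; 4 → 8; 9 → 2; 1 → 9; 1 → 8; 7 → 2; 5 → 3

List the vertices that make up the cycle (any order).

DFS with gray/black marking from 1:
1 gray
  8 gray
    6 gray
    6 black
  8 black
  9 gray
    2 gray
    2 black
  9 black
  5 gray
    3 gray
      4 gray
        4→1: 1 is gray → back edge
Back edge closes the cycle 1 → 5 → 3 → 4 → 1; its vertices are {1, 3, 4, 5}.

1, 3, 4, 5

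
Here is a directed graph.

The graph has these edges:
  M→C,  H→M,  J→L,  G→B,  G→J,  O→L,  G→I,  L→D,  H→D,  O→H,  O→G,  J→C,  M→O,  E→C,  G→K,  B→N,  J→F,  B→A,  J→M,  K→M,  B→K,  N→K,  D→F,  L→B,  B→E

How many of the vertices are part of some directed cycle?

9

A vertex is on a directed cycle iff it belongs to a strongly connected component of size ≥ 2 (or has a self-loop).
The vertices on cycles are {B, G, H, J, K, L, M, N, O} — 9 in total.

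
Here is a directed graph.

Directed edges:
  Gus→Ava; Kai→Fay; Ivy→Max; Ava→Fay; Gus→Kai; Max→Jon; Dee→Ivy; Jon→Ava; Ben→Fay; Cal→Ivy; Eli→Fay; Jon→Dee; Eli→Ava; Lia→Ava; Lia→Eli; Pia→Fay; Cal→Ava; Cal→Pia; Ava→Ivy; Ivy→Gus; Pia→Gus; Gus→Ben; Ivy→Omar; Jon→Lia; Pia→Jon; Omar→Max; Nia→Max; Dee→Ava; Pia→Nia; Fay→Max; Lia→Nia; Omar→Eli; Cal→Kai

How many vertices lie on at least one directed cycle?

A vertex is on a directed cycle iff it belongs to a strongly connected component of size ≥ 2 (or has a self-loop).
The vertices on cycles are {Ava, Ben, Dee, Eli, Fay, Gus, Ivy, Jon, Kai, Lia, Max, Nia, Omar} — 13 in total.

13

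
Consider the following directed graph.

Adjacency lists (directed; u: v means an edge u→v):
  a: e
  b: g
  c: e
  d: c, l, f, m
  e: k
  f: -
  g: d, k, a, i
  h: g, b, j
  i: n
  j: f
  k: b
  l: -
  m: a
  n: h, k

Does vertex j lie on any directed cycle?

No

j lies on a cycle iff there is a path from j back to itself.
Exploring from j, it never reaches itself; equivalently, its strongly connected component is a singleton.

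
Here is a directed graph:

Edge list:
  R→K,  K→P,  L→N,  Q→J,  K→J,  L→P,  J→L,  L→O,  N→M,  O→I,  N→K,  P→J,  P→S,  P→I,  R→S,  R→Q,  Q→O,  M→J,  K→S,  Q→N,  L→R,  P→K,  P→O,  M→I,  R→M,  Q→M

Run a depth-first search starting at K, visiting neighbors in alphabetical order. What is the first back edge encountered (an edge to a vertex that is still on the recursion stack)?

N->K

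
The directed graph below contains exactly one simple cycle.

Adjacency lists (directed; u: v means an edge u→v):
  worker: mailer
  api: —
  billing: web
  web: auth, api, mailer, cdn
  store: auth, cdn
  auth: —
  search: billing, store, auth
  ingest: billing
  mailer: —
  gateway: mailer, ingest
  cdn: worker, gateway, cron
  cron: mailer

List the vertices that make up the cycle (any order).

DFS with gray/black marking from billing:
billing gray
  web gray
    auth gray
    auth black
    api gray
    api black
    mailer gray
    mailer black
    cdn gray
      worker gray
        worker→mailer: mailer black — skip
      worker black
      gateway gray
        gateway→mailer: mailer black — skip
        ingest gray
          ingest→billing: billing is gray → back edge
Back edge closes the cycle billing → web → cdn → gateway → ingest → billing; its vertices are {cdn, web, ingest, billing, gateway}.

cdn, web, ingest, billing, gateway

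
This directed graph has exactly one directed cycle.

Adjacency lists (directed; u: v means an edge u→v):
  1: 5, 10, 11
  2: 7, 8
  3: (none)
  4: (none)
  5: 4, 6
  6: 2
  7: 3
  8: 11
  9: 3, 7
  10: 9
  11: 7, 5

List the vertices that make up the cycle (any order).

DFS with gray/black marking from 5:
5 gray
  4 gray
  4 black
  6 gray
    2 gray
      7 gray
        3 gray
        3 black
      7 black
      8 gray
        11 gray
          11→7: 7 black — skip
          11→5: 5 is gray → back edge
Back edge closes the cycle 5 → 6 → 2 → 8 → 11 → 5; its vertices are {2, 5, 6, 8, 11}.

2, 5, 6, 8, 11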